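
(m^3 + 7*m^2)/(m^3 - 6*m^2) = (m + 7)/(m - 6)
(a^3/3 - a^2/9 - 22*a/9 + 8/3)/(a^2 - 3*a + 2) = (3*a^2 + 5*a - 12)/(9*(a - 1))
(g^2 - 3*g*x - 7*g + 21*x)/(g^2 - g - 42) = (g - 3*x)/(g + 6)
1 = 1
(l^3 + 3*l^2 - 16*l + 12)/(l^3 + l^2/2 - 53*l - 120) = 2*(l^2 - 3*l + 2)/(2*l^2 - 11*l - 40)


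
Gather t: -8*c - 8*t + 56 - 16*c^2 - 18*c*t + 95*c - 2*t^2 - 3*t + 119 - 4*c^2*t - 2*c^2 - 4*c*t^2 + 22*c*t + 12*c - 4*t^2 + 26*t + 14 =-18*c^2 + 99*c + t^2*(-4*c - 6) + t*(-4*c^2 + 4*c + 15) + 189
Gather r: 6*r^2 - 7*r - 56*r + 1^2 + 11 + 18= 6*r^2 - 63*r + 30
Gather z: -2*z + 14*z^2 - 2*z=14*z^2 - 4*z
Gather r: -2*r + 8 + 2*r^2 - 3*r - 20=2*r^2 - 5*r - 12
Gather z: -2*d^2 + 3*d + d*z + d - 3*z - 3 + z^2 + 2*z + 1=-2*d^2 + 4*d + z^2 + z*(d - 1) - 2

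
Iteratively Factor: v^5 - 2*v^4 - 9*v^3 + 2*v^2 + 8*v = (v + 1)*(v^4 - 3*v^3 - 6*v^2 + 8*v) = v*(v + 1)*(v^3 - 3*v^2 - 6*v + 8) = v*(v + 1)*(v + 2)*(v^2 - 5*v + 4) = v*(v - 1)*(v + 1)*(v + 2)*(v - 4)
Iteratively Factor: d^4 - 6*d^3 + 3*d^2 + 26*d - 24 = (d - 3)*(d^3 - 3*d^2 - 6*d + 8) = (d - 3)*(d + 2)*(d^2 - 5*d + 4) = (d - 3)*(d - 1)*(d + 2)*(d - 4)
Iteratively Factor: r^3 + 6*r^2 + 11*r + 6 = (r + 1)*(r^2 + 5*r + 6) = (r + 1)*(r + 3)*(r + 2)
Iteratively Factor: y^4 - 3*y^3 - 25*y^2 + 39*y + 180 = (y - 4)*(y^3 + y^2 - 21*y - 45) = (y - 5)*(y - 4)*(y^2 + 6*y + 9) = (y - 5)*(y - 4)*(y + 3)*(y + 3)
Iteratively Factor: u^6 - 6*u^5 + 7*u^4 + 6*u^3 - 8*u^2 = (u - 2)*(u^5 - 4*u^4 - u^3 + 4*u^2) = (u - 2)*(u + 1)*(u^4 - 5*u^3 + 4*u^2) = u*(u - 2)*(u + 1)*(u^3 - 5*u^2 + 4*u) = u*(u - 4)*(u - 2)*(u + 1)*(u^2 - u) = u^2*(u - 4)*(u - 2)*(u + 1)*(u - 1)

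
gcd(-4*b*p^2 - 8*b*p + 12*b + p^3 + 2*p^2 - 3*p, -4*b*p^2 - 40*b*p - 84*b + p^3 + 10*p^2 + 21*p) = -4*b*p - 12*b + p^2 + 3*p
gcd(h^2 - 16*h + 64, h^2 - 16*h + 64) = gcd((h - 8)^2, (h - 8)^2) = h^2 - 16*h + 64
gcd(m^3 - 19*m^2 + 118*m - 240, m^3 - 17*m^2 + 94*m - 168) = m - 6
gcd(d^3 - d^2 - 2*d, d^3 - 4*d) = d^2 - 2*d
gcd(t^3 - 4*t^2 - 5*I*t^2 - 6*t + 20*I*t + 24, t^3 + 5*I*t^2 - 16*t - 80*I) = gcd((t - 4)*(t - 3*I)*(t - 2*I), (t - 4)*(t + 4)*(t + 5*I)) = t - 4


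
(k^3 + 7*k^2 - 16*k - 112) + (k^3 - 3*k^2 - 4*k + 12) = 2*k^3 + 4*k^2 - 20*k - 100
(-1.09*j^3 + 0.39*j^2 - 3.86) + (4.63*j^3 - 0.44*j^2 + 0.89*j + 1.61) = 3.54*j^3 - 0.05*j^2 + 0.89*j - 2.25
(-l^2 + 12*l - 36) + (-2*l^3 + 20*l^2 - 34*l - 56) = -2*l^3 + 19*l^2 - 22*l - 92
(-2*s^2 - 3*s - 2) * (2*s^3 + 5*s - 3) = -4*s^5 - 6*s^4 - 14*s^3 - 9*s^2 - s + 6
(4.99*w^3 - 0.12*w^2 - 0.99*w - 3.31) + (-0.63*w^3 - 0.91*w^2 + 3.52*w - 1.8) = 4.36*w^3 - 1.03*w^2 + 2.53*w - 5.11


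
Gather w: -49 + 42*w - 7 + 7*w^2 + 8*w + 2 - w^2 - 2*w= 6*w^2 + 48*w - 54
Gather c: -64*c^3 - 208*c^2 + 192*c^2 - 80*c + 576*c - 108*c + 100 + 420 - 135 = -64*c^3 - 16*c^2 + 388*c + 385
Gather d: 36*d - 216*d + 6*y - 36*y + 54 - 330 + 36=-180*d - 30*y - 240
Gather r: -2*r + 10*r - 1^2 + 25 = 8*r + 24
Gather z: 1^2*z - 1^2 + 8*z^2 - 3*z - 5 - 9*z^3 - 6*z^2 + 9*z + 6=-9*z^3 + 2*z^2 + 7*z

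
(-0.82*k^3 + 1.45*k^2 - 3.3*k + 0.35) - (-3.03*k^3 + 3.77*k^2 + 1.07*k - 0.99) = 2.21*k^3 - 2.32*k^2 - 4.37*k + 1.34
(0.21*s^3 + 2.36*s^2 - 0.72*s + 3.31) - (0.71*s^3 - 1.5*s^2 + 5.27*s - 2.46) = -0.5*s^3 + 3.86*s^2 - 5.99*s + 5.77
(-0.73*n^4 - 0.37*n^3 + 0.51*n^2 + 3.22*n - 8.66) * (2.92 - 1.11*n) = 0.8103*n^5 - 1.7209*n^4 - 1.6465*n^3 - 2.085*n^2 + 19.015*n - 25.2872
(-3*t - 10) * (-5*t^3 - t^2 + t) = 15*t^4 + 53*t^3 + 7*t^2 - 10*t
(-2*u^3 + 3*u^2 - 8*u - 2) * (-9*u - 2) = 18*u^4 - 23*u^3 + 66*u^2 + 34*u + 4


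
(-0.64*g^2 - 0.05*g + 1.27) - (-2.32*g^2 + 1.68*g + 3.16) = 1.68*g^2 - 1.73*g - 1.89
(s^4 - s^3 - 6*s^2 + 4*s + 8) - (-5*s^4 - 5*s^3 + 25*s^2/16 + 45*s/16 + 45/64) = 6*s^4 + 4*s^3 - 121*s^2/16 + 19*s/16 + 467/64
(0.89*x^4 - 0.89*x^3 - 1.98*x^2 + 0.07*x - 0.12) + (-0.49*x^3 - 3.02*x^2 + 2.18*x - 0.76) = 0.89*x^4 - 1.38*x^3 - 5.0*x^2 + 2.25*x - 0.88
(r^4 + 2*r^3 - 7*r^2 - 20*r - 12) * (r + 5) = r^5 + 7*r^4 + 3*r^3 - 55*r^2 - 112*r - 60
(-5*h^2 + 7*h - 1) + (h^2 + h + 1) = -4*h^2 + 8*h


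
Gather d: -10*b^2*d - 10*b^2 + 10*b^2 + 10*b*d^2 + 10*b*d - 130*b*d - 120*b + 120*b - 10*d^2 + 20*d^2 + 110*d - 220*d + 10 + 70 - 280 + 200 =d^2*(10*b + 10) + d*(-10*b^2 - 120*b - 110)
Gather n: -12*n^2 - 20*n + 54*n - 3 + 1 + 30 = -12*n^2 + 34*n + 28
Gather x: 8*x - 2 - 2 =8*x - 4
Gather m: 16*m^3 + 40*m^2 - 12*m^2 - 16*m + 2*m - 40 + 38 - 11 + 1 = 16*m^3 + 28*m^2 - 14*m - 12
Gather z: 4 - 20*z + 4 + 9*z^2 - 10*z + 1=9*z^2 - 30*z + 9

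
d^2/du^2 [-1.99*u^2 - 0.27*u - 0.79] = -3.98000000000000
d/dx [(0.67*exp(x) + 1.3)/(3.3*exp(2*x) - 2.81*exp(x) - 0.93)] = (-2.211*exp(2*x) - 8.58*exp(x) + 3.0299)*exp(x)/(10.89*exp(4*x) - 18.546*exp(3*x) + 1.7581*exp(2*x) + 5.2266*exp(x) + 0.8649)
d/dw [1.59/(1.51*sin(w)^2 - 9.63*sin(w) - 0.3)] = (15.3117 - 4.8018*sin(w))*cos(w)/(-1.51*sin(w)^2 + 9.63*sin(w) + 0.3)^2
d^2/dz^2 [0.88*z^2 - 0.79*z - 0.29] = 1.76000000000000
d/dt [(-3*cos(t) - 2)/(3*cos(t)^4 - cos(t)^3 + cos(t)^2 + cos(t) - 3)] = -(54*sin(t)^4 - 102*sin(t)^2 + 35*cos(t) + 9*cos(3*t) + 70)*sin(t)/(2*(3*sin(t)^4 + sin(t)^2*cos(t) - 7*sin(t)^2 + 1)^2)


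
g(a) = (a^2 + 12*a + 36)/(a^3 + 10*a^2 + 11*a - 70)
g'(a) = (2*a + 12)/(a^3 + 10*a^2 + 11*a - 70) + (-3*a^2 - 20*a - 11)*(a^2 + 12*a + 36)/(a^3 + 10*a^2 + 11*a - 70)^2 = (-a^4 - 24*a^3 - 217*a^2 - 860*a - 1236)/(a^6 + 20*a^5 + 122*a^4 + 80*a^3 - 1279*a^2 - 1540*a + 4900)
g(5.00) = 0.34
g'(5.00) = -0.11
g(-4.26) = -0.24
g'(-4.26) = 0.10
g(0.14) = -0.55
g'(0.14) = -0.29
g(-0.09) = -0.49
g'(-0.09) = -0.23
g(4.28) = 0.44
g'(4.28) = -0.20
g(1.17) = -1.23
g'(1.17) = -1.47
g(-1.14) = -0.33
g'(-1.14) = -0.10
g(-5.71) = 0.01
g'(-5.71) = 0.09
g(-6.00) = 0.00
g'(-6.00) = 0.00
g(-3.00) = -0.22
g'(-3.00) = -0.03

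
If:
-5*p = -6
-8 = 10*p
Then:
No Solution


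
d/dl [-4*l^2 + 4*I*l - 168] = -8*l + 4*I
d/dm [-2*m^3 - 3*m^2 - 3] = 6*m*(-m - 1)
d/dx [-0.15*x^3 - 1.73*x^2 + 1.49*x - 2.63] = -0.45*x^2 - 3.46*x + 1.49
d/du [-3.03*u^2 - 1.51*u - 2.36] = -6.06*u - 1.51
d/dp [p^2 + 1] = 2*p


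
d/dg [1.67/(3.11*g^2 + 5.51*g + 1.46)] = (-10.3874*g - 9.2017)/(3.11*g^2 + 5.51*g + 1.46)^2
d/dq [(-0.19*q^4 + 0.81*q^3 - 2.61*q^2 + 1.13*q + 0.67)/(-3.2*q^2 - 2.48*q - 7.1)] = (1.216*q^5 - 1.1784*q^4 + 1.3784*q^3 - 7.1642*q^2 + 41.35*q - 6.3614)/(10.24*q^4 + 15.872*q^3 + 51.5904*q^2 + 35.216*q + 50.41)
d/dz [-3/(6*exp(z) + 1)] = 18*exp(z)/(6*exp(z) + 1)^2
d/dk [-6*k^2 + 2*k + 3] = 2 - 12*k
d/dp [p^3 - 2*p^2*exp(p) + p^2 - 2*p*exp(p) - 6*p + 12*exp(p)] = -2*p^2*exp(p) + 3*p^2 - 6*p*exp(p) + 2*p + 10*exp(p) - 6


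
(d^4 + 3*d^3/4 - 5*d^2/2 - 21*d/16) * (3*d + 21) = 3*d^5 + 93*d^4/4 + 33*d^3/4 - 903*d^2/16 - 441*d/16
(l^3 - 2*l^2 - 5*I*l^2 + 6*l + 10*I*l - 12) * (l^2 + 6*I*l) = l^5 - 2*l^4 + I*l^4 + 36*l^3 - 2*I*l^3 - 72*l^2 + 36*I*l^2 - 72*I*l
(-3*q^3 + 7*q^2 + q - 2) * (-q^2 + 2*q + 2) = 3*q^5 - 13*q^4 + 7*q^3 + 18*q^2 - 2*q - 4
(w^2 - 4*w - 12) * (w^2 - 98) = w^4 - 4*w^3 - 110*w^2 + 392*w + 1176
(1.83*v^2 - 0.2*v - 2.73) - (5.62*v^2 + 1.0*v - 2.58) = -3.79*v^2 - 1.2*v - 0.15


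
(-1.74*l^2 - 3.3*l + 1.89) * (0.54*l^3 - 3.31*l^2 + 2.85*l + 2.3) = -0.9396*l^5 + 3.9774*l^4 + 6.9846*l^3 - 19.6629*l^2 - 2.2035*l + 4.347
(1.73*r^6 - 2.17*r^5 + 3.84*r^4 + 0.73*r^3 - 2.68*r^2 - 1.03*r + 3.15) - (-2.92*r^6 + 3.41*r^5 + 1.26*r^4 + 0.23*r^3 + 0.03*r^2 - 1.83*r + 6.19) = 4.65*r^6 - 5.58*r^5 + 2.58*r^4 + 0.5*r^3 - 2.71*r^2 + 0.8*r - 3.04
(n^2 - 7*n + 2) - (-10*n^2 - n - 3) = 11*n^2 - 6*n + 5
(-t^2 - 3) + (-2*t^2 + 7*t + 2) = -3*t^2 + 7*t - 1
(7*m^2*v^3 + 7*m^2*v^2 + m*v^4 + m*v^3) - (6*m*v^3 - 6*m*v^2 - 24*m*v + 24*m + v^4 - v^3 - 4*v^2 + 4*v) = 7*m^2*v^3 + 7*m^2*v^2 + m*v^4 - 5*m*v^3 + 6*m*v^2 + 24*m*v - 24*m - v^4 + v^3 + 4*v^2 - 4*v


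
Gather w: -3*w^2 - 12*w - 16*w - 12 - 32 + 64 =-3*w^2 - 28*w + 20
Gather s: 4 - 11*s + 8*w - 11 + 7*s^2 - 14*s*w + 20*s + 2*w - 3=7*s^2 + s*(9 - 14*w) + 10*w - 10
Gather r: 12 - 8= 4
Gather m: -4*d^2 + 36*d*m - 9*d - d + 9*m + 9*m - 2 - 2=-4*d^2 - 10*d + m*(36*d + 18) - 4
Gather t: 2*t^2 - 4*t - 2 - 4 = 2*t^2 - 4*t - 6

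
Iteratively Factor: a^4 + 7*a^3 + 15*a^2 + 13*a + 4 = (a + 1)*(a^3 + 6*a^2 + 9*a + 4) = (a + 1)^2*(a^2 + 5*a + 4) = (a + 1)^2*(a + 4)*(a + 1)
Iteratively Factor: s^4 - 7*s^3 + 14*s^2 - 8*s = (s - 4)*(s^3 - 3*s^2 + 2*s) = (s - 4)*(s - 1)*(s^2 - 2*s) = s*(s - 4)*(s - 1)*(s - 2)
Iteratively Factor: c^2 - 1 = (c - 1)*(c + 1)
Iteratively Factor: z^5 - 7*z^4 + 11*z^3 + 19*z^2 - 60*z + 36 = (z - 2)*(z^4 - 5*z^3 + z^2 + 21*z - 18) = (z - 2)*(z - 1)*(z^3 - 4*z^2 - 3*z + 18) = (z - 2)*(z - 1)*(z + 2)*(z^2 - 6*z + 9) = (z - 3)*(z - 2)*(z - 1)*(z + 2)*(z - 3)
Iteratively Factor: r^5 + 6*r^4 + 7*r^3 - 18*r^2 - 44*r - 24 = (r - 2)*(r^4 + 8*r^3 + 23*r^2 + 28*r + 12) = (r - 2)*(r + 1)*(r^3 + 7*r^2 + 16*r + 12) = (r - 2)*(r + 1)*(r + 2)*(r^2 + 5*r + 6) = (r - 2)*(r + 1)*(r + 2)*(r + 3)*(r + 2)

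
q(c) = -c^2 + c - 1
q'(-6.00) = 13.00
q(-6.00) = -43.00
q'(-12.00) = 25.00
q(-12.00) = -157.00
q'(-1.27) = 3.54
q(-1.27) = -3.88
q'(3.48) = -5.96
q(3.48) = -9.63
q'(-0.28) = 1.56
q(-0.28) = -1.36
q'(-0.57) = 2.14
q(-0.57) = -1.89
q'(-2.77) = 6.54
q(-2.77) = -11.44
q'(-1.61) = 4.22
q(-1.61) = -5.20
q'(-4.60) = 10.20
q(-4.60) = -26.76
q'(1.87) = -2.74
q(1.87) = -2.63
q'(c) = 1 - 2*c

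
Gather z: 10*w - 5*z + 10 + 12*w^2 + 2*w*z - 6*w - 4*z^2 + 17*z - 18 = 12*w^2 + 4*w - 4*z^2 + z*(2*w + 12) - 8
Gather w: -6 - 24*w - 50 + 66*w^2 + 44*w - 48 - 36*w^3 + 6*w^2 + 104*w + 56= -36*w^3 + 72*w^2 + 124*w - 48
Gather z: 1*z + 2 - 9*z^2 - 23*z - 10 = -9*z^2 - 22*z - 8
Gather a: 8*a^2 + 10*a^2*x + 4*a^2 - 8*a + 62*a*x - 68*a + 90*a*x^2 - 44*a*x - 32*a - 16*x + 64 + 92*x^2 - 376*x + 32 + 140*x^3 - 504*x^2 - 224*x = a^2*(10*x + 12) + a*(90*x^2 + 18*x - 108) + 140*x^3 - 412*x^2 - 616*x + 96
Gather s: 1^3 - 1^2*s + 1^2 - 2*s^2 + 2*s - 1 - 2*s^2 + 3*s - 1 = -4*s^2 + 4*s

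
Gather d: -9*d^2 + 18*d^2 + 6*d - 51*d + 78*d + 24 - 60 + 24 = 9*d^2 + 33*d - 12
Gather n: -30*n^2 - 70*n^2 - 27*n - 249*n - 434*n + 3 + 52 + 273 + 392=-100*n^2 - 710*n + 720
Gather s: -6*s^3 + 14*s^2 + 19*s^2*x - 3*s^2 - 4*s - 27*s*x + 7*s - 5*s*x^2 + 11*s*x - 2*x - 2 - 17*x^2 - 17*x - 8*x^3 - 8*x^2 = -6*s^3 + s^2*(19*x + 11) + s*(-5*x^2 - 16*x + 3) - 8*x^3 - 25*x^2 - 19*x - 2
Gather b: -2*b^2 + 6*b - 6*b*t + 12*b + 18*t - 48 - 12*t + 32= -2*b^2 + b*(18 - 6*t) + 6*t - 16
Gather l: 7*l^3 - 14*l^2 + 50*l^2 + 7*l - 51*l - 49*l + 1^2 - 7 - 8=7*l^3 + 36*l^2 - 93*l - 14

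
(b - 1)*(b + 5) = b^2 + 4*b - 5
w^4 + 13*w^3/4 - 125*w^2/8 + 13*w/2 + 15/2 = (w - 2)*(w - 5/4)*(w + 1/2)*(w + 6)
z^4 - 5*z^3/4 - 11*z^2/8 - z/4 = z*(z - 2)*(z + 1/4)*(z + 1/2)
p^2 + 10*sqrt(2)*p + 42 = (p + 3*sqrt(2))*(p + 7*sqrt(2))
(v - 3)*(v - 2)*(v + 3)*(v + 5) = v^4 + 3*v^3 - 19*v^2 - 27*v + 90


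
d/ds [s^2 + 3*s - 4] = 2*s + 3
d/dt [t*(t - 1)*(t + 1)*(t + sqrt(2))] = 4*t^3 + 3*sqrt(2)*t^2 - 2*t - sqrt(2)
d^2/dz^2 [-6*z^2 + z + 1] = -12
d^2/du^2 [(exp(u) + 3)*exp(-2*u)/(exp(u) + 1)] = 2*(2*exp(3*u) + 15*exp(2*u) + 17*exp(u) + 6)*exp(-2*u)/(exp(3*u) + 3*exp(2*u) + 3*exp(u) + 1)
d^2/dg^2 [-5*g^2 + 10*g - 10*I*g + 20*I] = -10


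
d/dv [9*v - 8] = 9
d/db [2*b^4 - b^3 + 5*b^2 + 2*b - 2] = 8*b^3 - 3*b^2 + 10*b + 2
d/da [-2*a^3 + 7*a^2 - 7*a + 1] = -6*a^2 + 14*a - 7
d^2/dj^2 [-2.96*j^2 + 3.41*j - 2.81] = -5.92000000000000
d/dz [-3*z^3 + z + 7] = 1 - 9*z^2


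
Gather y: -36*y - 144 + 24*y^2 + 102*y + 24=24*y^2 + 66*y - 120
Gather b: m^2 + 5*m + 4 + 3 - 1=m^2 + 5*m + 6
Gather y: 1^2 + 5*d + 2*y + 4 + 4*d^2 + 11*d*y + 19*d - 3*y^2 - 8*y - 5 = 4*d^2 + 24*d - 3*y^2 + y*(11*d - 6)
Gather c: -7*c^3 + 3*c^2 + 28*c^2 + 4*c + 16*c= -7*c^3 + 31*c^2 + 20*c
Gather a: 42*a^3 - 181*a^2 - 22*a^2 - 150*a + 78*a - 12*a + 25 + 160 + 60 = 42*a^3 - 203*a^2 - 84*a + 245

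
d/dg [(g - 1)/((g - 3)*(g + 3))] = (-g^2 + 2*g - 9)/(g^4 - 18*g^2 + 81)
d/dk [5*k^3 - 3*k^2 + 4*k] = 15*k^2 - 6*k + 4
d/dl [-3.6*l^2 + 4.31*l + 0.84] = 4.31 - 7.2*l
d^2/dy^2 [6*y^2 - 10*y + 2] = 12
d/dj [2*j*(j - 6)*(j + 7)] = 6*j^2 + 4*j - 84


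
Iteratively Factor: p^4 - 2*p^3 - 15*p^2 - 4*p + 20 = (p - 5)*(p^3 + 3*p^2 - 4) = (p - 5)*(p + 2)*(p^2 + p - 2) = (p - 5)*(p - 1)*(p + 2)*(p + 2)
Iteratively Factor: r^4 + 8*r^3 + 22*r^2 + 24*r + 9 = (r + 3)*(r^3 + 5*r^2 + 7*r + 3) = (r + 1)*(r + 3)*(r^2 + 4*r + 3) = (r + 1)^2*(r + 3)*(r + 3)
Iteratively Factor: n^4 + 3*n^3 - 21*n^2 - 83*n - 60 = (n - 5)*(n^3 + 8*n^2 + 19*n + 12) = (n - 5)*(n + 4)*(n^2 + 4*n + 3) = (n - 5)*(n + 3)*(n + 4)*(n + 1)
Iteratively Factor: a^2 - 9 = (a + 3)*(a - 3)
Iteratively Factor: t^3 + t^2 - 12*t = (t - 3)*(t^2 + 4*t) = (t - 3)*(t + 4)*(t)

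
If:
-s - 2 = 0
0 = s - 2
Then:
No Solution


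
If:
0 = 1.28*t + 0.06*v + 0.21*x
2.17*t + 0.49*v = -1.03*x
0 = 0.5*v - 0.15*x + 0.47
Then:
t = -0.04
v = -0.80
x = 0.46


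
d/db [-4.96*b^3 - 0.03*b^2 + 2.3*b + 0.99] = -14.88*b^2 - 0.06*b + 2.3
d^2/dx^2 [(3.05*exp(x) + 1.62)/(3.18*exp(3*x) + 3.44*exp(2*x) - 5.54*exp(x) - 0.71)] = (123.37128*exp(6*x) + 247.532472*exp(5*x) + 445.958864*exp(4*x) + 167.24945*exp(3*x) - 15.005292*exp(2*x) + 53.550274*exp(x) - 4.834603)*exp(x)/(32.157432*exp(9*x) + 104.359968*exp(8*x) - 55.175544*exp(7*x) - 344.450836*exp(6*x) + 49.5224400000001*exp(5*x) + 366.581016*exp(4*x) - 84.036974*exp(3*x) - 60.170796*exp(2*x) - 8.378142*exp(x) - 0.357911)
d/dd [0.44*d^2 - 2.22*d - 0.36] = 0.88*d - 2.22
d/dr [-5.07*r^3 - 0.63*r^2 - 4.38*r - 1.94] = -15.21*r^2 - 1.26*r - 4.38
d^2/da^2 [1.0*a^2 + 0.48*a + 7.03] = 2.00000000000000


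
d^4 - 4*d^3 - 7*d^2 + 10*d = d*(d - 5)*(d - 1)*(d + 2)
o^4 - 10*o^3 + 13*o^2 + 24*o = o*(o - 8)*(o - 3)*(o + 1)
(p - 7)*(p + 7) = p^2 - 49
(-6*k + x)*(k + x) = -6*k^2 - 5*k*x + x^2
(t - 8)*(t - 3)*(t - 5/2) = t^3 - 27*t^2/2 + 103*t/2 - 60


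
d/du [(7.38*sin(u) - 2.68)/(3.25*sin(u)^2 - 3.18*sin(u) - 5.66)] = (-23.985*sin(u)^2 + 17.42*sin(u) - 50.2932)*cos(u)/(10.5625*sin(u)^4 - 20.67*sin(u)^3 - 26.6776*sin(u)^2 + 35.9976*sin(u) + 32.0356)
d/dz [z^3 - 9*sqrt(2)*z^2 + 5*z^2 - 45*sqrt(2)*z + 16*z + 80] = 3*z^2 - 18*sqrt(2)*z + 10*z - 45*sqrt(2) + 16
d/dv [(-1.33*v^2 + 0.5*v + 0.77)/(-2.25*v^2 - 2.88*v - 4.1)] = (4.9554*v^2 + 14.371*v + 0.1676)/(5.0625*v^4 + 12.96*v^3 + 26.7444*v^2 + 23.616*v + 16.81)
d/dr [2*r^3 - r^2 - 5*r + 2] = 6*r^2 - 2*r - 5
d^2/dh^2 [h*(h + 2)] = 2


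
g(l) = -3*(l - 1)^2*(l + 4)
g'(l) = -3*(l - 1)^2 - 3*(l + 4)*(2*l - 2) = -9*l^2 - 12*l + 21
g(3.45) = -134.16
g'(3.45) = -127.52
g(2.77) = -63.63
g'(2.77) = -81.30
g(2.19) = -26.30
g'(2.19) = -48.44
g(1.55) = -5.04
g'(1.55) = -19.22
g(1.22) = -0.76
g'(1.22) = -7.04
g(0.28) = -6.66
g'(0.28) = 16.93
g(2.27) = -30.34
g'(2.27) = -52.62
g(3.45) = -134.16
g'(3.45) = -127.52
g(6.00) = -750.00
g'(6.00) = -375.00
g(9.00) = -2496.00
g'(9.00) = -816.00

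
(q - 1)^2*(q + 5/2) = q^3 + q^2/2 - 4*q + 5/2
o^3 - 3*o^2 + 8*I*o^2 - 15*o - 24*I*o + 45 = (o - 3)*(o + 3*I)*(o + 5*I)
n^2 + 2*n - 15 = (n - 3)*(n + 5)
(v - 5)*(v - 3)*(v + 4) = v^3 - 4*v^2 - 17*v + 60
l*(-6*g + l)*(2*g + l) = -12*g^2*l - 4*g*l^2 + l^3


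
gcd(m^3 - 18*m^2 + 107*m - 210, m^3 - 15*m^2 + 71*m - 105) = m^2 - 12*m + 35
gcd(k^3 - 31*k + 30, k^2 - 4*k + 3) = k - 1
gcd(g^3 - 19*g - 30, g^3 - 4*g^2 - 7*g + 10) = g^2 - 3*g - 10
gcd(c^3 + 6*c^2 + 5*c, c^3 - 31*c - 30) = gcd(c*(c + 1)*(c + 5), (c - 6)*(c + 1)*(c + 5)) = c^2 + 6*c + 5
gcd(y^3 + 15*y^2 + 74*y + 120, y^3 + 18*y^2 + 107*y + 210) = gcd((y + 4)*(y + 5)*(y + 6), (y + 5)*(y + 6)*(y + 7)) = y^2 + 11*y + 30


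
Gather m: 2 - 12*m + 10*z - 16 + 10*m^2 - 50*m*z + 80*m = 10*m^2 + m*(68 - 50*z) + 10*z - 14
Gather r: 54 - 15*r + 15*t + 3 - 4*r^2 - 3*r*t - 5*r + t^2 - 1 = -4*r^2 + r*(-3*t - 20) + t^2 + 15*t + 56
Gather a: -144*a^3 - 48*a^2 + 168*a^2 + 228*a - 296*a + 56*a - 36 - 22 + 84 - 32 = -144*a^3 + 120*a^2 - 12*a - 6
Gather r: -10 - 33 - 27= -70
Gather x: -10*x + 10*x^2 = 10*x^2 - 10*x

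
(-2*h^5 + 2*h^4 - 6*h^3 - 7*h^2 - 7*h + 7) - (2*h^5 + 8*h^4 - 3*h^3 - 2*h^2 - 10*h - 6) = -4*h^5 - 6*h^4 - 3*h^3 - 5*h^2 + 3*h + 13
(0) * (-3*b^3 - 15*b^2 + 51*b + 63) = 0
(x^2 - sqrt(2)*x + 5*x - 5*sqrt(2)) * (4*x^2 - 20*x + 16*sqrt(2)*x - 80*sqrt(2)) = 4*x^4 + 12*sqrt(2)*x^3 - 132*x^2 - 300*sqrt(2)*x + 800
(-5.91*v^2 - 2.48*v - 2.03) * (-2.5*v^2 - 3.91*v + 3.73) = 14.775*v^4 + 29.3081*v^3 - 7.2725*v^2 - 1.3131*v - 7.5719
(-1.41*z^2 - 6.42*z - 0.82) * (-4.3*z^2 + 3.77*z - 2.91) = 6.063*z^4 + 22.2903*z^3 - 16.5743*z^2 + 15.5908*z + 2.3862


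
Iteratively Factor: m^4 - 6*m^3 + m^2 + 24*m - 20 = (m + 2)*(m^3 - 8*m^2 + 17*m - 10) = (m - 5)*(m + 2)*(m^2 - 3*m + 2) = (m - 5)*(m - 1)*(m + 2)*(m - 2)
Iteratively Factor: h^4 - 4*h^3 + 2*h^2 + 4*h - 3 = (h - 1)*(h^3 - 3*h^2 - h + 3) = (h - 3)*(h - 1)*(h^2 - 1) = (h - 3)*(h - 1)^2*(h + 1)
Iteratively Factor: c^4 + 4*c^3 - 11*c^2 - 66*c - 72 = (c - 4)*(c^3 + 8*c^2 + 21*c + 18) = (c - 4)*(c + 3)*(c^2 + 5*c + 6) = (c - 4)*(c + 3)^2*(c + 2)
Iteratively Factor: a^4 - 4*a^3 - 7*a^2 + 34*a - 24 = (a - 4)*(a^3 - 7*a + 6) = (a - 4)*(a - 2)*(a^2 + 2*a - 3) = (a - 4)*(a - 2)*(a - 1)*(a + 3)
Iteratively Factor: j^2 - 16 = (j - 4)*(j + 4)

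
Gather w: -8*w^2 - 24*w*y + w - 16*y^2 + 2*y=-8*w^2 + w*(1 - 24*y) - 16*y^2 + 2*y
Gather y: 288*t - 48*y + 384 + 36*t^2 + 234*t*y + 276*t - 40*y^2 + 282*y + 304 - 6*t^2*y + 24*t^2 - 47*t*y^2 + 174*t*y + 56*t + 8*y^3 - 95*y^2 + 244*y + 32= 60*t^2 + 620*t + 8*y^3 + y^2*(-47*t - 135) + y*(-6*t^2 + 408*t + 478) + 720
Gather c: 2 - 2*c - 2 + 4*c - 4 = 2*c - 4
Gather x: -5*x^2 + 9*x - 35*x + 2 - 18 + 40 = -5*x^2 - 26*x + 24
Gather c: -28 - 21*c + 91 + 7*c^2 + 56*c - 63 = 7*c^2 + 35*c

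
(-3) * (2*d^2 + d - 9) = -6*d^2 - 3*d + 27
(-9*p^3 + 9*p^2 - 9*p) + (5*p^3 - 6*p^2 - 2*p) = -4*p^3 + 3*p^2 - 11*p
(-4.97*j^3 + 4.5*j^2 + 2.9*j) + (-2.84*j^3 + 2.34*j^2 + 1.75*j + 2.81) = -7.81*j^3 + 6.84*j^2 + 4.65*j + 2.81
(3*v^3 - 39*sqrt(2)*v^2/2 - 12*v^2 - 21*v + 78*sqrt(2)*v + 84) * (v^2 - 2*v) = 3*v^5 - 39*sqrt(2)*v^4/2 - 18*v^4 + 3*v^3 + 117*sqrt(2)*v^3 - 156*sqrt(2)*v^2 + 126*v^2 - 168*v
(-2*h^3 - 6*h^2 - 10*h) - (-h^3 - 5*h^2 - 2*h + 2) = -h^3 - h^2 - 8*h - 2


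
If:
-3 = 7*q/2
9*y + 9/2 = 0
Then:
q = -6/7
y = -1/2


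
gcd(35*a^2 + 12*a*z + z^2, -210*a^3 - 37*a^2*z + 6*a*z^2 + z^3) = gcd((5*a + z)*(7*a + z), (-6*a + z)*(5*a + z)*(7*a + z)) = 35*a^2 + 12*a*z + z^2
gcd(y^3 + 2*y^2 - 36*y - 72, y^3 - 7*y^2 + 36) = y^2 - 4*y - 12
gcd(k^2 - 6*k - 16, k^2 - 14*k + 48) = k - 8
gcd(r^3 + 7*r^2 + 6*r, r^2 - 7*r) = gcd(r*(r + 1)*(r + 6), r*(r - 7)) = r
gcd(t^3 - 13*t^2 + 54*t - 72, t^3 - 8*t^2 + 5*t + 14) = 1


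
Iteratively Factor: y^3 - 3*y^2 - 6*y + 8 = (y + 2)*(y^2 - 5*y + 4) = (y - 4)*(y + 2)*(y - 1)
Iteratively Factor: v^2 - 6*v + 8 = (v - 4)*(v - 2)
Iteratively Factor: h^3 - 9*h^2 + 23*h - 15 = (h - 1)*(h^2 - 8*h + 15) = (h - 5)*(h - 1)*(h - 3)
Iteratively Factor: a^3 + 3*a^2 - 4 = (a + 2)*(a^2 + a - 2) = (a + 2)^2*(a - 1)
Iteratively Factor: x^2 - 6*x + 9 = (x - 3)*(x - 3)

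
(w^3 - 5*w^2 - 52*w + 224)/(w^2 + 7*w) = w - 12 + 32/w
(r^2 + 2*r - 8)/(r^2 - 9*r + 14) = (r + 4)/(r - 7)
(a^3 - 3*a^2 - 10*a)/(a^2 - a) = (a^2 - 3*a - 10)/(a - 1)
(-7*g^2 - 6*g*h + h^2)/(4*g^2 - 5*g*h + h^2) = (-7*g^2 - 6*g*h + h^2)/(4*g^2 - 5*g*h + h^2)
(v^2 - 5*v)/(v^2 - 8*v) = (v - 5)/(v - 8)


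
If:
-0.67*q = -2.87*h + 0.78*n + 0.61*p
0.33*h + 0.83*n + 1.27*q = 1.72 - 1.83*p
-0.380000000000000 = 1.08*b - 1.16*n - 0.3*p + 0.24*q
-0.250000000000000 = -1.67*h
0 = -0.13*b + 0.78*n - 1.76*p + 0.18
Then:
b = -3.12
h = 0.15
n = -1.81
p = -0.47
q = 3.17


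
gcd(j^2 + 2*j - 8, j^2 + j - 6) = j - 2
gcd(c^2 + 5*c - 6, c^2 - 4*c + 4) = 1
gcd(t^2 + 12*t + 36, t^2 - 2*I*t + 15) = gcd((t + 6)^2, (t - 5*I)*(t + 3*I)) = 1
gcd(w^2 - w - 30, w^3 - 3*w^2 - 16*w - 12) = w - 6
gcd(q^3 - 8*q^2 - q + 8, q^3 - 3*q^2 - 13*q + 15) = q - 1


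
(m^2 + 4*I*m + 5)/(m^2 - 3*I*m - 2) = (m + 5*I)/(m - 2*I)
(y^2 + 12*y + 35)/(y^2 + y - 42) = (y + 5)/(y - 6)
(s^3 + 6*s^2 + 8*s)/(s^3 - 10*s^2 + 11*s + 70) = s*(s + 4)/(s^2 - 12*s + 35)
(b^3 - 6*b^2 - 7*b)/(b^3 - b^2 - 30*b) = (-b^2 + 6*b + 7)/(-b^2 + b + 30)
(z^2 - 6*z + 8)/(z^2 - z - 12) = (z - 2)/(z + 3)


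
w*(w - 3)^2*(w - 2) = w^4 - 8*w^3 + 21*w^2 - 18*w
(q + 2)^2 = q^2 + 4*q + 4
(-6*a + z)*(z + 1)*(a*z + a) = -6*a^2*z^2 - 12*a^2*z - 6*a^2 + a*z^3 + 2*a*z^2 + a*z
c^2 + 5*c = c*(c + 5)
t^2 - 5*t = t*(t - 5)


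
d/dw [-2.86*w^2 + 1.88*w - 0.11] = 1.88 - 5.72*w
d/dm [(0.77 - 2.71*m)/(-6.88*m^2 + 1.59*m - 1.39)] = (-18.6448*m^2 + 10.5952*m + 2.5426)/(47.3344*m^4 - 21.8784*m^3 + 21.6545*m^2 - 4.4202*m + 1.9321)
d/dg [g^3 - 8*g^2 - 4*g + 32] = 3*g^2 - 16*g - 4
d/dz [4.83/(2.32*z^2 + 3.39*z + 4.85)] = (-22.4112*z - 16.3737)/(2.32*z^2 + 3.39*z + 4.85)^2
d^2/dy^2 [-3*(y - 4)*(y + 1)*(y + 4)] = -18*y - 6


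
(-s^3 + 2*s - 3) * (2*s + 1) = -2*s^4 - s^3 + 4*s^2 - 4*s - 3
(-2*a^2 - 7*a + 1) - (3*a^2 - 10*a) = -5*a^2 + 3*a + 1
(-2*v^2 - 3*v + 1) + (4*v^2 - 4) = 2*v^2 - 3*v - 3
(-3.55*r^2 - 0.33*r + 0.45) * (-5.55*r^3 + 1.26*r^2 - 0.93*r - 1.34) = 19.7025*r^5 - 2.6415*r^4 + 0.3882*r^3 + 5.6309*r^2 + 0.0237*r - 0.603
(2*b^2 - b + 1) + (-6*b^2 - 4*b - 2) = -4*b^2 - 5*b - 1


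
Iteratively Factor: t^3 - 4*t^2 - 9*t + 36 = (t - 3)*(t^2 - t - 12) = (t - 3)*(t + 3)*(t - 4)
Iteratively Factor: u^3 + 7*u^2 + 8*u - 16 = (u - 1)*(u^2 + 8*u + 16) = (u - 1)*(u + 4)*(u + 4)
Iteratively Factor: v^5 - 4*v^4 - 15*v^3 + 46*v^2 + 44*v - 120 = (v - 2)*(v^4 - 2*v^3 - 19*v^2 + 8*v + 60) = (v - 5)*(v - 2)*(v^3 + 3*v^2 - 4*v - 12) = (v - 5)*(v - 2)^2*(v^2 + 5*v + 6) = (v - 5)*(v - 2)^2*(v + 3)*(v + 2)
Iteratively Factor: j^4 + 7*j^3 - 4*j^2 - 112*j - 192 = (j + 4)*(j^3 + 3*j^2 - 16*j - 48) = (j + 4)^2*(j^2 - j - 12) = (j - 4)*(j + 4)^2*(j + 3)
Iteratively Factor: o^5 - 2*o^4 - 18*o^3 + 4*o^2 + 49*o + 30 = (o + 1)*(o^4 - 3*o^3 - 15*o^2 + 19*o + 30) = (o + 1)*(o + 3)*(o^3 - 6*o^2 + 3*o + 10) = (o - 2)*(o + 1)*(o + 3)*(o^2 - 4*o - 5) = (o - 5)*(o - 2)*(o + 1)*(o + 3)*(o + 1)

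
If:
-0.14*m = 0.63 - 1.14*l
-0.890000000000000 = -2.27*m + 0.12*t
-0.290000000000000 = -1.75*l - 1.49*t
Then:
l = 0.60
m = 0.37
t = -0.51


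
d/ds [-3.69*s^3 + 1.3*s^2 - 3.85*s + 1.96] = -11.07*s^2 + 2.6*s - 3.85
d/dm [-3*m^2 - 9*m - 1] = -6*m - 9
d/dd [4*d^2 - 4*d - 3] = 8*d - 4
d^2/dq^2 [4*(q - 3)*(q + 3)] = 8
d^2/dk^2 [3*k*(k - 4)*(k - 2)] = 18*k - 36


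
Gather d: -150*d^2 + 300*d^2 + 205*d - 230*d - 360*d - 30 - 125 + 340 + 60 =150*d^2 - 385*d + 245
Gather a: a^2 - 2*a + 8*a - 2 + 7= a^2 + 6*a + 5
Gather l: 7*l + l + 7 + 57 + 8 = 8*l + 72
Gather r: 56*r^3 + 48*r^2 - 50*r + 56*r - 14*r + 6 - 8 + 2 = 56*r^3 + 48*r^2 - 8*r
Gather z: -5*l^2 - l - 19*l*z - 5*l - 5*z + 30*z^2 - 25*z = -5*l^2 - 6*l + 30*z^2 + z*(-19*l - 30)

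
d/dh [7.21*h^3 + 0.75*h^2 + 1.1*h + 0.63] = 21.63*h^2 + 1.5*h + 1.1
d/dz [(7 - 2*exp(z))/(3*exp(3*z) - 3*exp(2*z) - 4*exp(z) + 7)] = (12*exp(3*z) - 69*exp(2*z) + 42*exp(z) + 14)*exp(z)/(9*exp(6*z) - 18*exp(5*z) - 15*exp(4*z) + 66*exp(3*z) - 26*exp(2*z) - 56*exp(z) + 49)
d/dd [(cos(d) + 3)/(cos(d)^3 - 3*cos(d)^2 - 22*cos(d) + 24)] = (-33*cos(d)/2 + 3*cos(2*d) + cos(3*d)/2 - 87)*sin(d)/(cos(d)^3 - 3*cos(d)^2 - 22*cos(d) + 24)^2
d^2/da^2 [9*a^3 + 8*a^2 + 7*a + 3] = 54*a + 16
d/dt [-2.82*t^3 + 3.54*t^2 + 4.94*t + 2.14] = -8.46*t^2 + 7.08*t + 4.94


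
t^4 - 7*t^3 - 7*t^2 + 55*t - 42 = (t - 7)*(t - 2)*(t - 1)*(t + 3)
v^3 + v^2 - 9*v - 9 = (v - 3)*(v + 1)*(v + 3)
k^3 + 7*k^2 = k^2*(k + 7)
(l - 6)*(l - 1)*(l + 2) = l^3 - 5*l^2 - 8*l + 12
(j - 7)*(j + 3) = j^2 - 4*j - 21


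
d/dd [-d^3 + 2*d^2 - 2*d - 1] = -3*d^2 + 4*d - 2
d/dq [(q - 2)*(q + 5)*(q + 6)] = 3*q^2 + 18*q + 8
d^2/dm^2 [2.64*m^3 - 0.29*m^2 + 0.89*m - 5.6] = 15.84*m - 0.58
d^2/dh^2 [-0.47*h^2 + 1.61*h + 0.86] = -0.940000000000000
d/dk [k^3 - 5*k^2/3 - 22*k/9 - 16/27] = 3*k^2 - 10*k/3 - 22/9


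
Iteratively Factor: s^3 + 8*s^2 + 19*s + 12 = (s + 1)*(s^2 + 7*s + 12) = (s + 1)*(s + 4)*(s + 3)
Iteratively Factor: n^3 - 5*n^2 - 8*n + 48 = (n - 4)*(n^2 - n - 12) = (n - 4)^2*(n + 3)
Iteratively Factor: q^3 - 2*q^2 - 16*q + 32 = (q - 4)*(q^2 + 2*q - 8) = (q - 4)*(q - 2)*(q + 4)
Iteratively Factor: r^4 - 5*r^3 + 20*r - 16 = (r - 2)*(r^3 - 3*r^2 - 6*r + 8) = (r - 4)*(r - 2)*(r^2 + r - 2) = (r - 4)*(r - 2)*(r + 2)*(r - 1)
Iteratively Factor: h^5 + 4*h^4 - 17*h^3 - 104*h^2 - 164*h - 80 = (h + 2)*(h^4 + 2*h^3 - 21*h^2 - 62*h - 40) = (h - 5)*(h + 2)*(h^3 + 7*h^2 + 14*h + 8) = (h - 5)*(h + 2)^2*(h^2 + 5*h + 4) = (h - 5)*(h + 2)^2*(h + 4)*(h + 1)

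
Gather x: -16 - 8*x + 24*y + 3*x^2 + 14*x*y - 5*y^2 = 3*x^2 + x*(14*y - 8) - 5*y^2 + 24*y - 16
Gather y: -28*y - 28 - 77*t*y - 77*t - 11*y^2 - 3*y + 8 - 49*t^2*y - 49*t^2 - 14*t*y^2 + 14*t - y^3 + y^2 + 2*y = -49*t^2 - 63*t - y^3 + y^2*(-14*t - 10) + y*(-49*t^2 - 77*t - 29) - 20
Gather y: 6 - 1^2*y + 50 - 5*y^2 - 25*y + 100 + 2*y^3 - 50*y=2*y^3 - 5*y^2 - 76*y + 156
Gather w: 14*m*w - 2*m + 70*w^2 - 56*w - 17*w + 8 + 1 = -2*m + 70*w^2 + w*(14*m - 73) + 9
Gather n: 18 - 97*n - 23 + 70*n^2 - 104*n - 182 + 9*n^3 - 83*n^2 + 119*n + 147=9*n^3 - 13*n^2 - 82*n - 40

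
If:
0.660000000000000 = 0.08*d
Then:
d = 8.25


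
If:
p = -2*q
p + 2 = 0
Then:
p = -2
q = 1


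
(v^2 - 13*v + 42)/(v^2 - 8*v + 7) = (v - 6)/(v - 1)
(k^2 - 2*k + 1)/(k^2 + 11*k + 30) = (k^2 - 2*k + 1)/(k^2 + 11*k + 30)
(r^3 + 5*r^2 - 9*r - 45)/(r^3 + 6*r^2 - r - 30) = (r - 3)/(r - 2)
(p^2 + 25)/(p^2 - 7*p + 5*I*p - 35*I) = (p - 5*I)/(p - 7)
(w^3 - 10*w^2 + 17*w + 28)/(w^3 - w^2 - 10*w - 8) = (w - 7)/(w + 2)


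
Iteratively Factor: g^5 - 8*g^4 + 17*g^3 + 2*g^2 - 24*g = (g - 3)*(g^4 - 5*g^3 + 2*g^2 + 8*g) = (g - 3)*(g + 1)*(g^3 - 6*g^2 + 8*g) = (g - 3)*(g - 2)*(g + 1)*(g^2 - 4*g) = g*(g - 3)*(g - 2)*(g + 1)*(g - 4)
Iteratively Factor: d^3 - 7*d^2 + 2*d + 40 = (d - 4)*(d^2 - 3*d - 10) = (d - 4)*(d + 2)*(d - 5)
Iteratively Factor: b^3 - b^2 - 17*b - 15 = (b - 5)*(b^2 + 4*b + 3) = (b - 5)*(b + 1)*(b + 3)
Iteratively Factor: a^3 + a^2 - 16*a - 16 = (a + 1)*(a^2 - 16) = (a - 4)*(a + 1)*(a + 4)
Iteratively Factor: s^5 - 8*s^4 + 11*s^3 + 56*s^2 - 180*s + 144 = (s + 3)*(s^4 - 11*s^3 + 44*s^2 - 76*s + 48) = (s - 4)*(s + 3)*(s^3 - 7*s^2 + 16*s - 12) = (s - 4)*(s - 2)*(s + 3)*(s^2 - 5*s + 6) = (s - 4)*(s - 2)^2*(s + 3)*(s - 3)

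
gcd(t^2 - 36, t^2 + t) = 1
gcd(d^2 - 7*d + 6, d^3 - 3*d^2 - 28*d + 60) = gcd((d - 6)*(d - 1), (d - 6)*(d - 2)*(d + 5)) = d - 6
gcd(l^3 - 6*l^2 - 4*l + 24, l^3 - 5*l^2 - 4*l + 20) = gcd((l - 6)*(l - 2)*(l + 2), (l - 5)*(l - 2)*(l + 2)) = l^2 - 4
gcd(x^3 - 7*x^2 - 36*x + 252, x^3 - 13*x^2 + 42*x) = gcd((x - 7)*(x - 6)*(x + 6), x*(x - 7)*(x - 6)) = x^2 - 13*x + 42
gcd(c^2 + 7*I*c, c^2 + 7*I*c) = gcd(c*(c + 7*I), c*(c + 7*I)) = c^2 + 7*I*c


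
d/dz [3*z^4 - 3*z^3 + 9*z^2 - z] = 12*z^3 - 9*z^2 + 18*z - 1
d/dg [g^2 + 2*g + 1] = 2*g + 2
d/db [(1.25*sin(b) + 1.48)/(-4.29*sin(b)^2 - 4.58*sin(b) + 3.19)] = (5.3625*sin(b)^2 + 12.6984*sin(b) + 10.7659)*cos(b)/(18.4041*sin(b)^4 + 39.2964*sin(b)^3 - 6.3938*sin(b)^2 - 29.2204*sin(b) + 10.1761)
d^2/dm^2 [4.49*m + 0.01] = 0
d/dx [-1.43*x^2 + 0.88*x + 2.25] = 0.88 - 2.86*x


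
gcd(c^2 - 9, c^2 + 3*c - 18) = c - 3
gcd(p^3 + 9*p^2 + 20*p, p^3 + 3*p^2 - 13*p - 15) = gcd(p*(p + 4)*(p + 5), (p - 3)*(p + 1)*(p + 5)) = p + 5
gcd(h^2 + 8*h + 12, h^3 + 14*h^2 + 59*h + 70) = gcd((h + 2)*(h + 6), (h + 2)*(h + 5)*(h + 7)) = h + 2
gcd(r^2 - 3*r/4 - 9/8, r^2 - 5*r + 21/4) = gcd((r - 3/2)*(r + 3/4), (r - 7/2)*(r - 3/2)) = r - 3/2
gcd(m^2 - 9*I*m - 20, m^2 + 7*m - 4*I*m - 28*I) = m - 4*I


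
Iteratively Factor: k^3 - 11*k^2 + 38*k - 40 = (k - 2)*(k^2 - 9*k + 20) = (k - 4)*(k - 2)*(k - 5)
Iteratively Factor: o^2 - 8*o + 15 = (o - 5)*(o - 3)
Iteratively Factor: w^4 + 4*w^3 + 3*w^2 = (w)*(w^3 + 4*w^2 + 3*w) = w*(w + 3)*(w^2 + w) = w^2*(w + 3)*(w + 1)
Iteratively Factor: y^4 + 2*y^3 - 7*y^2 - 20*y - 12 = (y - 3)*(y^3 + 5*y^2 + 8*y + 4) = (y - 3)*(y + 1)*(y^2 + 4*y + 4) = (y - 3)*(y + 1)*(y + 2)*(y + 2)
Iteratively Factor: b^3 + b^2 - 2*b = (b - 1)*(b^2 + 2*b) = b*(b - 1)*(b + 2)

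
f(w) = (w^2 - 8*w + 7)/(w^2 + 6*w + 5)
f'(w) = (-2*w - 6)*(w^2 - 8*w + 7)/(w^2 + 6*w + 5)^2 + (2*w - 8)/(w^2 + 6*w + 5)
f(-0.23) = 2.42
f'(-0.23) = -5.96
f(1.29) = -0.11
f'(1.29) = -0.31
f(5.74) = -0.08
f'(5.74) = 0.07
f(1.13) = -0.06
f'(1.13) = -0.40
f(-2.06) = -8.90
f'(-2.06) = -1.48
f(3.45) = -0.23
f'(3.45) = 0.05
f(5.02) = -0.13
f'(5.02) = 0.07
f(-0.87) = 27.41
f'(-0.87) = -235.63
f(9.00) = 0.11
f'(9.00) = 0.05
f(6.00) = -0.06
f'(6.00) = 0.07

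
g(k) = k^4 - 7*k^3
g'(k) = 4*k^3 - 21*k^2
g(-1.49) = 28.08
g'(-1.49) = -59.85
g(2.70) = -84.64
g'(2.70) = -74.36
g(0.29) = -0.16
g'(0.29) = -1.67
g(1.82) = -31.23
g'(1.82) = -45.45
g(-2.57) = 162.45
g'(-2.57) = -206.60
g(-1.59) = 34.53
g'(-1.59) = -69.17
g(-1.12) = 11.41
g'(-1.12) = -31.96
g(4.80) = -243.30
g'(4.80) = -41.47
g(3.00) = -108.00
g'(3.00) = -81.00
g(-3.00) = 270.00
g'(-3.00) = -297.00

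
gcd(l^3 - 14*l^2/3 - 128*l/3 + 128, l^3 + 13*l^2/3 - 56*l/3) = l - 8/3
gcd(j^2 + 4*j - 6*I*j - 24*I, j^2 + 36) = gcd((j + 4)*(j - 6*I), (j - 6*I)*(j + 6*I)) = j - 6*I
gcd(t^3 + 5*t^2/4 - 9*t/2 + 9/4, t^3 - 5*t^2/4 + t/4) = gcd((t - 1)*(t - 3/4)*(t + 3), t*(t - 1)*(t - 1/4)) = t - 1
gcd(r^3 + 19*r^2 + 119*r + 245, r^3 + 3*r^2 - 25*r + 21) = r + 7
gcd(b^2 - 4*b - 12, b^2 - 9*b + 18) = b - 6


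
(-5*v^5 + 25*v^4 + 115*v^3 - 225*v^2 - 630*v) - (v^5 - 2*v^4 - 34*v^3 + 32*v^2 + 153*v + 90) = -6*v^5 + 27*v^4 + 149*v^3 - 257*v^2 - 783*v - 90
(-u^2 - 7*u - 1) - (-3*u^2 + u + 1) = 2*u^2 - 8*u - 2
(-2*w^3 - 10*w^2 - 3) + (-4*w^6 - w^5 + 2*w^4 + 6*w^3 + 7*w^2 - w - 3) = -4*w^6 - w^5 + 2*w^4 + 4*w^3 - 3*w^2 - w - 6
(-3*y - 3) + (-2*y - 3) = -5*y - 6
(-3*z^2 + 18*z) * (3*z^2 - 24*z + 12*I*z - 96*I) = -9*z^4 + 126*z^3 - 36*I*z^3 - 432*z^2 + 504*I*z^2 - 1728*I*z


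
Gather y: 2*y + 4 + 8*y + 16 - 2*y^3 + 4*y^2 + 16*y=-2*y^3 + 4*y^2 + 26*y + 20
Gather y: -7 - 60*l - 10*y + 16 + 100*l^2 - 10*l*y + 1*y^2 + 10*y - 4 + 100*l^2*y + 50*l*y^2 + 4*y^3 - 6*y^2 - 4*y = 100*l^2 - 60*l + 4*y^3 + y^2*(50*l - 5) + y*(100*l^2 - 10*l - 4) + 5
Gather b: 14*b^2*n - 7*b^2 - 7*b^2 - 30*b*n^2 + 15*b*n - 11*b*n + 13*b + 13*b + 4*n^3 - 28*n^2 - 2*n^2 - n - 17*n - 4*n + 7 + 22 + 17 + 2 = b^2*(14*n - 14) + b*(-30*n^2 + 4*n + 26) + 4*n^3 - 30*n^2 - 22*n + 48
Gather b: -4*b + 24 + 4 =28 - 4*b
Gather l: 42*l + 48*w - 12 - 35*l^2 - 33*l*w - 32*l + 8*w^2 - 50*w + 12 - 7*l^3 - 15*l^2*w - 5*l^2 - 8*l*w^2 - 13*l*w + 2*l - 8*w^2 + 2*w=-7*l^3 + l^2*(-15*w - 40) + l*(-8*w^2 - 46*w + 12)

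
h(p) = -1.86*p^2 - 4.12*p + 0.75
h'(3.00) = -15.28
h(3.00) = -28.35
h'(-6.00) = 18.20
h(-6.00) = -41.49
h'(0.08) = -4.42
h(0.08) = 0.41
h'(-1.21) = 0.38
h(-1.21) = 3.01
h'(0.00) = -4.12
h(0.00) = 0.75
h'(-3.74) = 9.79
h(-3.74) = -9.86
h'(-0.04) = -3.97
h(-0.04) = 0.91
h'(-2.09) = 3.65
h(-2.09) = 1.24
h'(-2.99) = 7.00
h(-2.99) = -3.56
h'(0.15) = -4.68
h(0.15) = 0.09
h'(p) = -3.72*p - 4.12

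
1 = 1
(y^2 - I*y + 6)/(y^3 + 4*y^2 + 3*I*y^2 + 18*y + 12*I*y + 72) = (y + 2*I)/(y^2 + y*(4 + 6*I) + 24*I)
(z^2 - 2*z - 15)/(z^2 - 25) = (z + 3)/(z + 5)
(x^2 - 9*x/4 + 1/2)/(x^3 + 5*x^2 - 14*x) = (x - 1/4)/(x*(x + 7))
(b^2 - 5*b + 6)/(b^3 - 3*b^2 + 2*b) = (b - 3)/(b*(b - 1))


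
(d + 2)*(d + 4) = d^2 + 6*d + 8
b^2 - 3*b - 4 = (b - 4)*(b + 1)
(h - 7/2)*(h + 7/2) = h^2 - 49/4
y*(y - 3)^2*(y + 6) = y^4 - 27*y^2 + 54*y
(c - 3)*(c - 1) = c^2 - 4*c + 3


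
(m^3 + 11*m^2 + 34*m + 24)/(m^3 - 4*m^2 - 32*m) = (m^2 + 7*m + 6)/(m*(m - 8))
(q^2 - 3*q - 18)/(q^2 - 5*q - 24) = (q - 6)/(q - 8)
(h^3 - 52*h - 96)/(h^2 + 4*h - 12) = (h^2 - 6*h - 16)/(h - 2)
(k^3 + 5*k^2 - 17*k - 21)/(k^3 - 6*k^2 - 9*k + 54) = (k^2 + 8*k + 7)/(k^2 - 3*k - 18)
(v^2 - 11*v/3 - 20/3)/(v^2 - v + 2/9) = 3*(3*v^2 - 11*v - 20)/(9*v^2 - 9*v + 2)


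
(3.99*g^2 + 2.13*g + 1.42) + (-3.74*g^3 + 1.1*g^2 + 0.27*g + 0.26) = -3.74*g^3 + 5.09*g^2 + 2.4*g + 1.68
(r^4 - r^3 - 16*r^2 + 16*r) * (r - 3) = r^5 - 4*r^4 - 13*r^3 + 64*r^2 - 48*r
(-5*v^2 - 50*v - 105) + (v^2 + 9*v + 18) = -4*v^2 - 41*v - 87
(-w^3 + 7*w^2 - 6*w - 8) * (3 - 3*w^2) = 3*w^5 - 21*w^4 + 15*w^3 + 45*w^2 - 18*w - 24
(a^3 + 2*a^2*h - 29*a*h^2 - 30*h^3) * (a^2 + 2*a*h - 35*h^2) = a^5 + 4*a^4*h - 60*a^3*h^2 - 158*a^2*h^3 + 955*a*h^4 + 1050*h^5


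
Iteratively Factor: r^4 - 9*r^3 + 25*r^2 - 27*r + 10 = (r - 1)*(r^3 - 8*r^2 + 17*r - 10) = (r - 5)*(r - 1)*(r^2 - 3*r + 2) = (r - 5)*(r - 1)^2*(r - 2)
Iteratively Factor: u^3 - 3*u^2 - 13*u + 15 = (u - 1)*(u^2 - 2*u - 15) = (u - 1)*(u + 3)*(u - 5)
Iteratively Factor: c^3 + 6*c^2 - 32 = (c + 4)*(c^2 + 2*c - 8) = (c + 4)^2*(c - 2)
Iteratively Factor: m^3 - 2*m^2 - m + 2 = (m - 1)*(m^2 - m - 2) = (m - 1)*(m + 1)*(m - 2)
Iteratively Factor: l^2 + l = (l + 1)*(l)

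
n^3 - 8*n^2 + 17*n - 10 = (n - 5)*(n - 2)*(n - 1)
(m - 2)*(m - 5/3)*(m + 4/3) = m^3 - 7*m^2/3 - 14*m/9 + 40/9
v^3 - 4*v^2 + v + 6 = (v - 3)*(v - 2)*(v + 1)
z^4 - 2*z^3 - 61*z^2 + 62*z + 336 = (z - 8)*(z - 3)*(z + 2)*(z + 7)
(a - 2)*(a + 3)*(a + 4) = a^3 + 5*a^2 - 2*a - 24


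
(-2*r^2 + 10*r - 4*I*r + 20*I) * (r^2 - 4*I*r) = -2*r^4 + 10*r^3 + 4*I*r^3 - 16*r^2 - 20*I*r^2 + 80*r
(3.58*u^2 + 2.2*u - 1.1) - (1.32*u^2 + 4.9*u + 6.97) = 2.26*u^2 - 2.7*u - 8.07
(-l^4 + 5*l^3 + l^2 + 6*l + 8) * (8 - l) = l^5 - 13*l^4 + 39*l^3 + 2*l^2 + 40*l + 64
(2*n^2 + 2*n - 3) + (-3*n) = 2*n^2 - n - 3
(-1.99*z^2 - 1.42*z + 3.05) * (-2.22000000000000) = 4.4178*z^2 + 3.1524*z - 6.771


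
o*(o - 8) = o^2 - 8*o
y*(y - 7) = y^2 - 7*y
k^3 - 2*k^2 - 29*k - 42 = (k - 7)*(k + 2)*(k + 3)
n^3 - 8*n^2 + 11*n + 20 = (n - 5)*(n - 4)*(n + 1)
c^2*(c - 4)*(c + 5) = c^4 + c^3 - 20*c^2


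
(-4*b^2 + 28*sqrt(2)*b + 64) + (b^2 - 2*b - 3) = -3*b^2 - 2*b + 28*sqrt(2)*b + 61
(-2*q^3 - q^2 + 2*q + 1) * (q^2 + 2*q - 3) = -2*q^5 - 5*q^4 + 6*q^3 + 8*q^2 - 4*q - 3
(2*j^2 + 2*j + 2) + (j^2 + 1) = 3*j^2 + 2*j + 3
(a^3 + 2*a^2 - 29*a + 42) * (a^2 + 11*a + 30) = a^5 + 13*a^4 + 23*a^3 - 217*a^2 - 408*a + 1260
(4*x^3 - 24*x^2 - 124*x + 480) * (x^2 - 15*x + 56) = 4*x^5 - 84*x^4 + 460*x^3 + 996*x^2 - 14144*x + 26880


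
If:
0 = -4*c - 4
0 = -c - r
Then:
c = -1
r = 1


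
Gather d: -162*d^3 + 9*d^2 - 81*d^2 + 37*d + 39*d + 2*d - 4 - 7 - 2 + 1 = -162*d^3 - 72*d^2 + 78*d - 12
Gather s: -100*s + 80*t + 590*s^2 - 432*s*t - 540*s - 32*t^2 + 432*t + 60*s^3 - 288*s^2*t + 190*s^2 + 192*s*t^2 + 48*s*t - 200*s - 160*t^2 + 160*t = 60*s^3 + s^2*(780 - 288*t) + s*(192*t^2 - 384*t - 840) - 192*t^2 + 672*t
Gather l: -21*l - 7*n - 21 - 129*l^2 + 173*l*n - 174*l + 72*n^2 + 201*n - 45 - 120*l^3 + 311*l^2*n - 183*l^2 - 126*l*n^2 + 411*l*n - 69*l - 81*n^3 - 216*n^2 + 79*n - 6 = -120*l^3 + l^2*(311*n - 312) + l*(-126*n^2 + 584*n - 264) - 81*n^3 - 144*n^2 + 273*n - 72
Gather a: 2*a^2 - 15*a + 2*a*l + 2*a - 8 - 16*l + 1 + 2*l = 2*a^2 + a*(2*l - 13) - 14*l - 7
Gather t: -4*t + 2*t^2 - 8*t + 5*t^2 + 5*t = 7*t^2 - 7*t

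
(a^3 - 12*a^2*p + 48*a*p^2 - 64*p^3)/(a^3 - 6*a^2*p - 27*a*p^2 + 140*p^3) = (-a^2 + 8*a*p - 16*p^2)/(-a^2 + 2*a*p + 35*p^2)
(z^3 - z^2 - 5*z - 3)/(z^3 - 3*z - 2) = (z - 3)/(z - 2)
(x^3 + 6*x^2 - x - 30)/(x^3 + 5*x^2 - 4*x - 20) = (x + 3)/(x + 2)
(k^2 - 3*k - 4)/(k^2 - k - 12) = (k + 1)/(k + 3)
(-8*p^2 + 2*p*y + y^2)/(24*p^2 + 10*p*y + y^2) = (-2*p + y)/(6*p + y)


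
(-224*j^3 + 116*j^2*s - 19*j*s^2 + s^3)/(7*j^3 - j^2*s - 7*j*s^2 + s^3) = (32*j^2 - 12*j*s + s^2)/(-j^2 + s^2)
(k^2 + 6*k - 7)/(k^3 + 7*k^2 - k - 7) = 1/(k + 1)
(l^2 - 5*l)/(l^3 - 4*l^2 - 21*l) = (5 - l)/(-l^2 + 4*l + 21)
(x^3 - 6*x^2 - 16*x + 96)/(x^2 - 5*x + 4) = (x^2 - 2*x - 24)/(x - 1)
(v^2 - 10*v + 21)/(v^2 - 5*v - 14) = (v - 3)/(v + 2)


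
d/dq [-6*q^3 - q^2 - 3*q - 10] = -18*q^2 - 2*q - 3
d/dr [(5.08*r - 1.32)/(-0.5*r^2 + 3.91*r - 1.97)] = (2.54*r^2 - 1.32*r - 4.8464)/(0.25*r^4 - 3.91*r^3 + 17.2581*r^2 - 15.4054*r + 3.8809)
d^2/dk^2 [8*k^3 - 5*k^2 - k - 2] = 48*k - 10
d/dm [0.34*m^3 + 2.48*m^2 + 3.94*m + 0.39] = 1.02*m^2 + 4.96*m + 3.94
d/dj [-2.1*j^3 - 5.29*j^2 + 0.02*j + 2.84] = -6.3*j^2 - 10.58*j + 0.02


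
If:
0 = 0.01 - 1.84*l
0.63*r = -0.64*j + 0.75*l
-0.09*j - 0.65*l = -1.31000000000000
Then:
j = 14.52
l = 0.01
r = -14.74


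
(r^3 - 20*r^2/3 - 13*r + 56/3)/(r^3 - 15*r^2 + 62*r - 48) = (r + 7/3)/(r - 6)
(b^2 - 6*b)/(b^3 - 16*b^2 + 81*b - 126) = b/(b^2 - 10*b + 21)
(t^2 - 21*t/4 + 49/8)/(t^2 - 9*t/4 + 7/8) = (2*t - 7)/(2*t - 1)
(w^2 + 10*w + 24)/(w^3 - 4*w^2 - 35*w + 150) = (w + 4)/(w^2 - 10*w + 25)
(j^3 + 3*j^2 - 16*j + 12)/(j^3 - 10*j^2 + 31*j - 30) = (j^2 + 5*j - 6)/(j^2 - 8*j + 15)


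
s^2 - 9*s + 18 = (s - 6)*(s - 3)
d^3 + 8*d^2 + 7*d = d*(d + 1)*(d + 7)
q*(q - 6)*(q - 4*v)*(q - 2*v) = q^4 - 6*q^3*v - 6*q^3 + 8*q^2*v^2 + 36*q^2*v - 48*q*v^2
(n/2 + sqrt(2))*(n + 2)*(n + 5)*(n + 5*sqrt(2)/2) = n^4/2 + 9*sqrt(2)*n^3/4 + 7*n^3/2 + 10*n^2 + 63*sqrt(2)*n^2/4 + 45*sqrt(2)*n/2 + 35*n + 50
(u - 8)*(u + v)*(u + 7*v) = u^3 + 8*u^2*v - 8*u^2 + 7*u*v^2 - 64*u*v - 56*v^2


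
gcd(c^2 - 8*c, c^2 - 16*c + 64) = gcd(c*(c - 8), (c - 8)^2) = c - 8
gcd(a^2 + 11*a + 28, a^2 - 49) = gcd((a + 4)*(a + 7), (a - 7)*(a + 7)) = a + 7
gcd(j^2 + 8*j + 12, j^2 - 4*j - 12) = j + 2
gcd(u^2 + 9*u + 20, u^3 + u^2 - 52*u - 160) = u^2 + 9*u + 20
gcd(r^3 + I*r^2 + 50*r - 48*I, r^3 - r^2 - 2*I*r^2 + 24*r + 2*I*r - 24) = r - 6*I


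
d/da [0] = 0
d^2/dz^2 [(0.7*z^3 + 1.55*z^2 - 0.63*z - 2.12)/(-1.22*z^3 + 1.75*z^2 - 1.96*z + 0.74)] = (-7.60304*z^6 + 15.669192*z^5 + 44.449236*z^4 - 105.362362*z^3 + 94.331412*z^2 - 39.341004*z + 10.927528)/(1.815848*z^9 - 7.8141*z^8 + 19.960542*z^7 - 33.771223*z^6 + 41.547156*z^5 - 37.584078*z^4 + 24.762952*z^3 - 11.403252*z^2 + 3.219888*z - 0.405224)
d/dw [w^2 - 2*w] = 2*w - 2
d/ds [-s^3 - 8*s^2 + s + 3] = -3*s^2 - 16*s + 1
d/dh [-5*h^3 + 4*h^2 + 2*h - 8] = -15*h^2 + 8*h + 2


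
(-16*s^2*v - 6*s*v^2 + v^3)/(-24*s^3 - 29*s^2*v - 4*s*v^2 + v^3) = v*(2*s + v)/(3*s^2 + 4*s*v + v^2)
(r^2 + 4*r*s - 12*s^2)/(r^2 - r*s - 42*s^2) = (r - 2*s)/(r - 7*s)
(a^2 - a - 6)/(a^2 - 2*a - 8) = (a - 3)/(a - 4)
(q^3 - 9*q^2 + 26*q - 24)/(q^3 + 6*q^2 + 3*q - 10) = (q^3 - 9*q^2 + 26*q - 24)/(q^3 + 6*q^2 + 3*q - 10)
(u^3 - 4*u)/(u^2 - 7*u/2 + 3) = 2*u*(u + 2)/(2*u - 3)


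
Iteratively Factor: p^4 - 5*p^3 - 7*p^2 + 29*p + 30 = (p - 3)*(p^3 - 2*p^2 - 13*p - 10) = (p - 3)*(p + 2)*(p^2 - 4*p - 5) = (p - 5)*(p - 3)*(p + 2)*(p + 1)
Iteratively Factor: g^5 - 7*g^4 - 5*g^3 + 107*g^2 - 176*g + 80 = (g - 5)*(g^4 - 2*g^3 - 15*g^2 + 32*g - 16) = (g - 5)*(g - 1)*(g^3 - g^2 - 16*g + 16) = (g - 5)*(g - 4)*(g - 1)*(g^2 + 3*g - 4) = (g - 5)*(g - 4)*(g - 1)*(g + 4)*(g - 1)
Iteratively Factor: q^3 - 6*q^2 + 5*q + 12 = (q - 3)*(q^2 - 3*q - 4) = (q - 3)*(q + 1)*(q - 4)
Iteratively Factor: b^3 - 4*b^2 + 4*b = (b - 2)*(b^2 - 2*b) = b*(b - 2)*(b - 2)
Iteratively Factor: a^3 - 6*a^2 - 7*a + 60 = (a - 5)*(a^2 - a - 12) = (a - 5)*(a + 3)*(a - 4)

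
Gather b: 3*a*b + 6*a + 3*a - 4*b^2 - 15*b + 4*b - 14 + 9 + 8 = 9*a - 4*b^2 + b*(3*a - 11) + 3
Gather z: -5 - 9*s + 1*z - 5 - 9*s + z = -18*s + 2*z - 10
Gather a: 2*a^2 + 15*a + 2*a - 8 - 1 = 2*a^2 + 17*a - 9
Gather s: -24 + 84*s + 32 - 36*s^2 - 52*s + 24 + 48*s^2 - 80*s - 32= 12*s^2 - 48*s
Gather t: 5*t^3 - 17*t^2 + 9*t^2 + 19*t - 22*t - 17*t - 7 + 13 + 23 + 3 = 5*t^3 - 8*t^2 - 20*t + 32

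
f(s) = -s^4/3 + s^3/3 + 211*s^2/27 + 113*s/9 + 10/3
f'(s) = -4*s^3/3 + s^2 + 422*s/27 + 113/9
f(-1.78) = 0.52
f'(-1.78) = -4.58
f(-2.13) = 1.96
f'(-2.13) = -3.31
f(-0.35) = -0.12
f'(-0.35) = 7.26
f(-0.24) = 0.76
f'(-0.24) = 8.88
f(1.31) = 32.96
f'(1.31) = 31.75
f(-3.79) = -18.92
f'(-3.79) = 40.27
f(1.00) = 23.70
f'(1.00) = 27.85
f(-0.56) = -1.34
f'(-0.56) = 4.35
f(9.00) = -1194.67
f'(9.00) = -737.78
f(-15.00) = -16426.67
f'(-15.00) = 4503.11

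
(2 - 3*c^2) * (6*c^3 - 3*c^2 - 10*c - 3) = -18*c^5 + 9*c^4 + 42*c^3 + 3*c^2 - 20*c - 6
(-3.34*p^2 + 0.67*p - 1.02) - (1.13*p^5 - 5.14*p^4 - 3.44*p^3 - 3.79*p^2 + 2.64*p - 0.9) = -1.13*p^5 + 5.14*p^4 + 3.44*p^3 + 0.45*p^2 - 1.97*p - 0.12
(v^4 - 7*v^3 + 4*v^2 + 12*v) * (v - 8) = v^5 - 15*v^4 + 60*v^3 - 20*v^2 - 96*v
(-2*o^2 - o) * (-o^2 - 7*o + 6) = 2*o^4 + 15*o^3 - 5*o^2 - 6*o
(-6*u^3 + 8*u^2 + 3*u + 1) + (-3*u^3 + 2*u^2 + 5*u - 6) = -9*u^3 + 10*u^2 + 8*u - 5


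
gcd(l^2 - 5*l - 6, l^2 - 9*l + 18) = l - 6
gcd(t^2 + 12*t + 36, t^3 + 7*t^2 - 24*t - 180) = t^2 + 12*t + 36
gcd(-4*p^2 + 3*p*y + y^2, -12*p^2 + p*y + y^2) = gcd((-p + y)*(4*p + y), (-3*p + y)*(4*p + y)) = 4*p + y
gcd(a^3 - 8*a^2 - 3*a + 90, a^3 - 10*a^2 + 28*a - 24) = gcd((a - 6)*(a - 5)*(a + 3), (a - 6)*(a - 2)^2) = a - 6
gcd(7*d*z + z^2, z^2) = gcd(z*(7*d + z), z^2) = z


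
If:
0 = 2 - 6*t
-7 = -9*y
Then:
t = 1/3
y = 7/9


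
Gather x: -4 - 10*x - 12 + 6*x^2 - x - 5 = 6*x^2 - 11*x - 21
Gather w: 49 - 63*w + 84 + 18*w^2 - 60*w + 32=18*w^2 - 123*w + 165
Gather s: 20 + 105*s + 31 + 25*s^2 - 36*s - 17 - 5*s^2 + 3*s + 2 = 20*s^2 + 72*s + 36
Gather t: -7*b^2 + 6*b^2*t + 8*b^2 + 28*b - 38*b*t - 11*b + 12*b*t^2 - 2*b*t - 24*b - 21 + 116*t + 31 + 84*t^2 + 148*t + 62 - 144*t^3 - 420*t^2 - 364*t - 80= b^2 - 7*b - 144*t^3 + t^2*(12*b - 336) + t*(6*b^2 - 40*b - 100) - 8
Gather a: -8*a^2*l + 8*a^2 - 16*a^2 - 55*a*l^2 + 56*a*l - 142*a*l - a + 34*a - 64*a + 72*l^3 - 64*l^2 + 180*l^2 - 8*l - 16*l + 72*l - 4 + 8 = a^2*(-8*l - 8) + a*(-55*l^2 - 86*l - 31) + 72*l^3 + 116*l^2 + 48*l + 4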